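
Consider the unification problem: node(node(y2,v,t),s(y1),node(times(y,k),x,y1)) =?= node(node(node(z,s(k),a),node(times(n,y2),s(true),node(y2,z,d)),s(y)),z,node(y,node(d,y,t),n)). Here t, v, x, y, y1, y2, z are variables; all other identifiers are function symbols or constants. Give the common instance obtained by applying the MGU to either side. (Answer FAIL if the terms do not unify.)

FAIL

Decompose node/3: node(y2,v,t) =?= node(node(z,s(k),a),node(times(n,y2),s(true),node(y2,z,d)),s(y)),  s(y1) =?= z,  node(times(y,k),x,y1) =?= node(y,node(d,y,t),n).
Decompose node/3: y2 =?= node(z,s(k),a),  v =?= node(times(n,y2),s(true),node(y2,z,d)),  t =?= s(y).
Bind y2 := node(z,s(k),a); substituting into the one remaining equation that mentions y2 gives: v =?= node(times(n,node(z,s(k),a)),s(true),node(node(z,s(k),a),z,d)).
Bind v := node(times(n,node(z,s(k),a)),s(true),node(node(z,s(k),a),z,d)); no other remaining equation mentions v.
Bind t := s(y); substituting into the one remaining equation that mentions t gives: node(times(y,k),x,y1) =?= node(y,node(d,y,s(y)),n).
Bind z := s(y1); no other remaining equation mentions z. Substituting into the earlier bindings gives y2 := node(s(y1),s(k),a), v := node(times(n,node(s(y1),s(k),a)),s(true),node(node(s(y1),s(k),a),s(y1),d)).
Decompose node/3: times(y,k) =?= y,  x =?= node(d,y,s(y)),  y1 =?= n.
Occurs check fails: y occurs in times(y,k); the equation y =?= times(y,k) has no finite solution.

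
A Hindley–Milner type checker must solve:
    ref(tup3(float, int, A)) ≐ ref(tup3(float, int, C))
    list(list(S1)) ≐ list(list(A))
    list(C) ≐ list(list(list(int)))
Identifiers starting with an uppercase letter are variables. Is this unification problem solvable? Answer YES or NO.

YES

Decompose ref/1: tup3(float, int, A) ≐ tup3(float, int, C).
Decompose tup3/3: float ≐ float,  int ≐ int,  A ≐ C.
Delete trivial equation float ≐ float.
Delete trivial equation int ≐ int.
Bind A := C; substituting into the one remaining equation that mentions A gives: list(list(S1)) ≐ list(list(C)).
Decompose list/1: list(S1) ≐ list(C).
Decompose list/1: S1 ≐ C.
Bind S1 := C; no other remaining equation mentions S1.
Decompose list/1: C ≐ list(list(int)).
Bind C := list(list(int)). Substituting into the earlier bindings gives A := list(list(int)), S1 := list(list(int)).
No equations remain and no clash or occurs-check failure arose, so a unifier exists.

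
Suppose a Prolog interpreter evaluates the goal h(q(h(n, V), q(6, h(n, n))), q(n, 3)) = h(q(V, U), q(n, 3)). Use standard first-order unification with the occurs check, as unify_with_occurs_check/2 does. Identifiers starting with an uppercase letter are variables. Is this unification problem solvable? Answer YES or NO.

NO

Decompose h/2: q(h(n, V), q(6, h(n, n))) = q(V, U),  q(n, 3) = q(n, 3).
Decompose q/2: h(n, V) = V,  q(6, h(n, n)) = U.
Occurs check fails: V occurs in h(n, V); the equation V = h(n, V) has no finite solution.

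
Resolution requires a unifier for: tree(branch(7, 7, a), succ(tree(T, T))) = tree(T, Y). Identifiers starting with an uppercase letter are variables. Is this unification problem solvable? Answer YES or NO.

YES

Decompose tree/2: branch(7, 7, a) = T,  succ(tree(T, T)) = Y.
Bind T := branch(7, 7, a); substituting into the remaining equation gives: succ(tree(branch(7, 7, a), branch(7, 7, a))) = Y.
Bind Y := succ(tree(branch(7, 7, a), branch(7, 7, a))).
No equations remain and no clash or occurs-check failure arose, so a unifier exists.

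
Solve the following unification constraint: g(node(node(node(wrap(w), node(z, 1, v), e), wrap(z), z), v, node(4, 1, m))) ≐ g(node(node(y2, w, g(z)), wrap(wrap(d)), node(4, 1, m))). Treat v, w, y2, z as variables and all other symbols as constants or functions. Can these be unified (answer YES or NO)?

NO

Decompose g/1: node(node(node(wrap(w), node(z, 1, v), e), wrap(z), z), v, node(4, 1, m)) ≐ node(node(y2, w, g(z)), wrap(wrap(d)), node(4, 1, m)).
Decompose node/3: node(node(wrap(w), node(z, 1, v), e), wrap(z), z) ≐ node(y2, w, g(z)),  v ≐ wrap(wrap(d)),  node(4, 1, m) ≐ node(4, 1, m).
Decompose node/3: node(wrap(w), node(z, 1, v), e) ≐ y2,  wrap(z) ≐ w,  z ≐ g(z).
Bind y2 := node(wrap(w), node(z, 1, v), e); no other remaining equation mentions y2.
Bind w := wrap(z); no other remaining equation mentions w. Substituting into the earlier binding gives y2 := node(wrap(wrap(z)), node(z, 1, v), e).
Occurs check fails: z occurs in g(z); the equation z ≐ g(z) has no finite solution.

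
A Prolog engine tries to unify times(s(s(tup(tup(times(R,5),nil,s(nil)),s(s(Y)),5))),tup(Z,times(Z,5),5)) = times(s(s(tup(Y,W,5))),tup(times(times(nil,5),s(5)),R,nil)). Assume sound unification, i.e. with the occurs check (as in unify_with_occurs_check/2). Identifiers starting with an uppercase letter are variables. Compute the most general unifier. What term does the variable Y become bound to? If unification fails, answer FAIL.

FAIL

Decompose times/2: s(s(tup(tup(times(R,5),nil,s(nil)),s(s(Y)),5))) = s(s(tup(Y,W,5))),  tup(Z,times(Z,5),5) = tup(times(times(nil,5),s(5)),R,nil).
Decompose s/1: s(tup(tup(times(R,5),nil,s(nil)),s(s(Y)),5)) = s(tup(Y,W,5)).
Decompose s/1: tup(tup(times(R,5),nil,s(nil)),s(s(Y)),5) = tup(Y,W,5).
Decompose tup/3: tup(times(R,5),nil,s(nil)) = Y,  s(s(Y)) = W,  5 = 5.
Bind Y := tup(times(R,5),nil,s(nil)); substituting into the one remaining equation that mentions Y gives: s(s(tup(times(R,5),nil,s(nil)))) = W.
Bind W := s(s(tup(times(R,5),nil,s(nil)))); no other remaining equation mentions W.
Delete trivial equation 5 = 5.
Decompose tup/3: Z = times(times(nil,5),s(5)),  times(Z,5) = R,  5 = nil.
Bind Z := times(times(nil,5),s(5)); substituting into the one remaining equation that mentions Z gives: times(times(times(nil,5),s(5)),5) = R.
Bind R := times(times(times(nil,5),s(5)),5); no other remaining equation mentions R. Substituting into the earlier bindings gives Y := tup(times(times(times(times(nil,5),s(5)),5),5),nil,s(nil)), W := s(s(tup(times(times(times(times(nil,5),s(5)),5),5),nil,s(nil)))).
Clash: constants 5 and nil differ; no unifier exists.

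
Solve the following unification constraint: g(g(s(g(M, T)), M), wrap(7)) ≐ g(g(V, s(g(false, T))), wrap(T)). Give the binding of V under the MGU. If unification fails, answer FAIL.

s(g(s(g(false, 7)), 7))

Decompose g/2: g(s(g(M, T)), M) ≐ g(V, s(g(false, T))),  wrap(7) ≐ wrap(T).
Decompose g/2: s(g(M, T)) ≐ V,  M ≐ s(g(false, T)).
Bind V := s(g(M, T)); no other remaining equation mentions V.
Bind M := s(g(false, T)); no other remaining equation mentions M. Substituting into the earlier binding gives V := s(g(s(g(false, T)), T)).
Decompose wrap/1: 7 ≐ T.
Bind T := 7. Substituting into the earlier bindings gives V := s(g(s(g(false, 7)), 7)), M := s(g(false, 7)).
MGU = { V ↦ s(g(s(g(false, 7)), 7)), M ↦ s(g(false, 7)), T ↦ 7 }, so V ↦ s(g(s(g(false, 7)), 7)).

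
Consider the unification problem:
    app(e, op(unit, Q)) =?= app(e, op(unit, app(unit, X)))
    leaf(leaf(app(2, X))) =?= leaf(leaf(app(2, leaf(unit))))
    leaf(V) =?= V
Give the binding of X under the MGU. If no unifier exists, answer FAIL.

Decompose app/2: e =?= e,  op(unit, Q) =?= op(unit, app(unit, X)).
Delete trivial equation e =?= e.
Decompose op/2: unit =?= unit,  Q =?= app(unit, X).
Delete trivial equation unit =?= unit.
Bind Q := app(unit, X); no other remaining equation mentions Q.
Decompose leaf/1: leaf(app(2, X)) =?= leaf(app(2, leaf(unit))).
Decompose leaf/1: app(2, X) =?= app(2, leaf(unit)).
Decompose app/2: 2 =?= 2,  X =?= leaf(unit).
Delete trivial equation 2 =?= 2.
Bind X := leaf(unit); no other remaining equation mentions X. Substituting into the earlier binding gives Q := app(unit, leaf(unit)).
Occurs check fails: V occurs in leaf(V); the equation V =?= leaf(V) has no finite solution.

FAIL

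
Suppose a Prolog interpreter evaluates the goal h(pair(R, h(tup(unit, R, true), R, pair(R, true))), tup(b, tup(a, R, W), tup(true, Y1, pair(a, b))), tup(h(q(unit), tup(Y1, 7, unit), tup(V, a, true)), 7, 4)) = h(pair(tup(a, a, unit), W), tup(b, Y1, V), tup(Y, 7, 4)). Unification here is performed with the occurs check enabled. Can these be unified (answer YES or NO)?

YES

Decompose h/3: pair(R, h(tup(unit, R, true), R, pair(R, true))) = pair(tup(a, a, unit), W),  tup(b, tup(a, R, W), tup(true, Y1, pair(a, b))) = tup(b, Y1, V),  tup(h(q(unit), tup(Y1, 7, unit), tup(V, a, true)), 7, 4) = tup(Y, 7, 4).
Decompose pair/2: R = tup(a, a, unit),  h(tup(unit, R, true), R, pair(R, true)) = W.
Bind R := tup(a, a, unit); substituting into the 2 remaining equations that mention R gives: h(tup(unit, tup(a, a, unit), true), tup(a, a, unit), pair(tup(a, a, unit), true)) = W,  tup(b, tup(a, tup(a, a, unit), W), tup(true, Y1, pair(a, b))) = tup(b, Y1, V).
Bind W := h(tup(unit, tup(a, a, unit), true), tup(a, a, unit), pair(tup(a, a, unit), true)); substituting into the one remaining equation that mentions W gives: tup(b, tup(a, tup(a, a, unit), h(tup(unit, tup(a, a, unit), true), tup(a, a, unit), pair(tup(a, a, unit), true))), tup(true, Y1, pair(a, b))) = tup(b, Y1, V).
Decompose tup/3: b = b,  tup(a, tup(a, a, unit), h(tup(unit, tup(a, a, unit), true), tup(a, a, unit), pair(tup(a, a, unit), true))) = Y1,  tup(true, Y1, pair(a, b)) = V.
Delete trivial equation b = b.
Bind Y1 := tup(a, tup(a, a, unit), h(tup(unit, tup(a, a, unit), true), tup(a, a, unit), pair(tup(a, a, unit), true))); substituting into the remaining equations gives: tup(true, tup(a, tup(a, a, unit), h(tup(unit, tup(a, a, unit), true), tup(a, a, unit), pair(tup(a, a, unit), true))), pair(a, b)) = V,  tup(h(q(unit), tup(tup(a, tup(a, a, unit), h(tup(unit, tup(a, a, unit), true), tup(a, a, unit), pair(tup(a, a, unit), true))), 7, unit), tup(V, a, true)), 7, 4) = tup(Y, 7, 4).
Bind V := tup(true, tup(a, tup(a, a, unit), h(tup(unit, tup(a, a, unit), true), tup(a, a, unit), pair(tup(a, a, unit), true))), pair(a, b)); substituting into the remaining equation gives: tup(h(q(unit), tup(tup(a, tup(a, a, unit), h(tup(unit, tup(a, a, unit), true), tup(a, a, unit), pair(tup(a, a, unit), true))), 7, unit), tup(tup(true, tup(a, tup(a, a, unit), h(tup(unit, tup(a, a, unit), true), tup(a, a, unit), pair(tup(a, a, unit), true))), pair(a, b)), a, true)), 7, 4) = tup(Y, 7, 4).
Decompose tup/3: h(q(unit), tup(tup(a, tup(a, a, unit), h(tup(unit, tup(a, a, unit), true), tup(a, a, unit), pair(tup(a, a, unit), true))), 7, unit), tup(tup(true, tup(a, tup(a, a, unit), h(tup(unit, tup(a, a, unit), true), tup(a, a, unit), pair(tup(a, a, unit), true))), pair(a, b)), a, true)) = Y,  7 = 7,  4 = 4.
Bind Y := h(q(unit), tup(tup(a, tup(a, a, unit), h(tup(unit, tup(a, a, unit), true), tup(a, a, unit), pair(tup(a, a, unit), true))), 7, unit), tup(tup(true, tup(a, tup(a, a, unit), h(tup(unit, tup(a, a, unit), true), tup(a, a, unit), pair(tup(a, a, unit), true))), pair(a, b)), a, true)); no other remaining equation mentions Y.
Delete trivial equation 7 = 7.
Delete trivial equation 4 = 4.
No equations remain and no clash or occurs-check failure arose, so a unifier exists.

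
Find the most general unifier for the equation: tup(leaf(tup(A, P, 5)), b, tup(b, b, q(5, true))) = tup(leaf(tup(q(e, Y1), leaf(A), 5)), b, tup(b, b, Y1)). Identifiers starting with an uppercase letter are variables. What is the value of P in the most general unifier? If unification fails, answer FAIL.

Decompose tup/3: leaf(tup(A, P, 5)) = leaf(tup(q(e, Y1), leaf(A), 5)),  b = b,  tup(b, b, q(5, true)) = tup(b, b, Y1).
Decompose leaf/1: tup(A, P, 5) = tup(q(e, Y1), leaf(A), 5).
Decompose tup/3: A = q(e, Y1),  P = leaf(A),  5 = 5.
Bind A := q(e, Y1); substituting into the one remaining equation that mentions A gives: P = leaf(q(e, Y1)).
Bind P := leaf(q(e, Y1)); no other remaining equation mentions P.
Delete trivial equation 5 = 5.
Delete trivial equation b = b.
Decompose tup/3: b = b,  b = b,  q(5, true) = Y1.
Delete trivial equation b = b.
Delete trivial equation b = b.
Bind Y1 := q(5, true). Substituting into the earlier bindings gives A := q(e, q(5, true)), P := leaf(q(e, q(5, true))).
MGU = { A ↦ q(e, q(5, true)), P ↦ leaf(q(e, q(5, true))), Y1 ↦ q(5, true) }, so P ↦ leaf(q(e, q(5, true))).

leaf(q(e, q(5, true)))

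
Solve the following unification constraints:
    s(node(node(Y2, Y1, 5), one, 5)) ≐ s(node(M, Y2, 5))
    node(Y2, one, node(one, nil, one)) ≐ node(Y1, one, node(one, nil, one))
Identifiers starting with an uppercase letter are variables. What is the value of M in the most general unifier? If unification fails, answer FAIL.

Decompose s/1: node(node(Y2, Y1, 5), one, 5) ≐ node(M, Y2, 5).
Decompose node/3: node(Y2, Y1, 5) ≐ M,  one ≐ Y2,  5 ≐ 5.
Bind M := node(Y2, Y1, 5); no other remaining equation mentions M.
Bind Y2 := one; substituting into the one remaining equation that mentions Y2 gives: node(one, one, node(one, nil, one)) ≐ node(Y1, one, node(one, nil, one)). Substituting into the earlier binding gives M := node(one, Y1, 5).
Delete trivial equation 5 ≐ 5.
Decompose node/3: one ≐ Y1,  one ≐ one,  node(one, nil, one) ≐ node(one, nil, one).
Bind Y1 := one; no other remaining equation mentions Y1. Substituting into the earlier binding gives M := node(one, one, 5).
Delete trivial equation one ≐ one.
Delete trivial equation node(one, nil, one) ≐ node(one, nil, one).
MGU = { M -> node(one, one, 5), Y2 -> one, Y1 -> one }, so M -> node(one, one, 5).

node(one, one, 5)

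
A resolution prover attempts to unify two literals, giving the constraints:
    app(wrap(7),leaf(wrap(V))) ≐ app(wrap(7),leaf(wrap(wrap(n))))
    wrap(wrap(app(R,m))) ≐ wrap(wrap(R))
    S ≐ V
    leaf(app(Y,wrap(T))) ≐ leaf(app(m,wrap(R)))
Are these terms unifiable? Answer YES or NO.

Decompose app/2: wrap(7) ≐ wrap(7),  leaf(wrap(V)) ≐ leaf(wrap(wrap(n))).
Delete trivial equation wrap(7) ≐ wrap(7).
Decompose leaf/1: wrap(V) ≐ wrap(wrap(n)).
Decompose wrap/1: V ≐ wrap(n).
Bind V := wrap(n); substituting into the one remaining equation that mentions V gives: S ≐ wrap(n).
Decompose wrap/1: wrap(app(R,m)) ≐ wrap(R).
Decompose wrap/1: app(R,m) ≐ R.
Occurs check fails: R occurs in app(R,m); the equation R ≐ app(R,m) has no finite solution.

NO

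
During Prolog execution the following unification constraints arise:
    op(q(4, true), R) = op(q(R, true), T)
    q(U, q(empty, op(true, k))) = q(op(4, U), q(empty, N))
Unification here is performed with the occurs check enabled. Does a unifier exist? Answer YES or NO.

NO

Decompose op/2: q(4, true) = q(R, true),  R = T.
Decompose q/2: 4 = R,  true = true.
Bind R := 4; substituting into the one remaining equation that mentions R gives: 4 = T.
Delete trivial equation true = true.
Bind T := 4; no other remaining equation mentions T.
Decompose q/2: U = op(4, U),  q(empty, op(true, k)) = q(empty, N).
Occurs check fails: U occurs in op(4, U); the equation U = op(4, U) has no finite solution.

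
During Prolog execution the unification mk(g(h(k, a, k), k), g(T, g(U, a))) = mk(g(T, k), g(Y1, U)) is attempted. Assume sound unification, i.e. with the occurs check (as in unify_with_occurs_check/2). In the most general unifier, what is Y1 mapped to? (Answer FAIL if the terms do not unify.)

FAIL

Decompose mk/2: g(h(k, a, k), k) = g(T, k),  g(T, g(U, a)) = g(Y1, U).
Decompose g/2: h(k, a, k) = T,  k = k.
Bind T := h(k, a, k); substituting into the one remaining equation that mentions T gives: g(h(k, a, k), g(U, a)) = g(Y1, U).
Delete trivial equation k = k.
Decompose g/2: h(k, a, k) = Y1,  g(U, a) = U.
Bind Y1 := h(k, a, k); no other remaining equation mentions Y1.
Occurs check fails: U occurs in g(U, a); the equation U = g(U, a) has no finite solution.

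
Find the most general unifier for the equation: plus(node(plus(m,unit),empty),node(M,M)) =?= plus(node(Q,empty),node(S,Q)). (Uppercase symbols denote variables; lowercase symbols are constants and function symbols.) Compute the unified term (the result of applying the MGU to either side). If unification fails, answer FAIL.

plus(node(plus(m,unit),empty),node(plus(m,unit),plus(m,unit)))

Decompose plus/2: node(plus(m,unit),empty) =?= node(Q,empty),  node(M,M) =?= node(S,Q).
Decompose node/2: plus(m,unit) =?= Q,  empty =?= empty.
Bind Q := plus(m,unit); substituting into the one remaining equation that mentions Q gives: node(M,M) =?= node(S,plus(m,unit)).
Delete trivial equation empty =?= empty.
Decompose node/2: M =?= S,  M =?= plus(m,unit).
Bind M := S; substituting into the remaining equation gives: S =?= plus(m,unit).
Bind S := plus(m,unit). Substituting into the earlier binding gives M := plus(m,unit).
Applying the MGU to either side gives plus(node(plus(m,unit),empty),node(plus(m,unit),plus(m,unit))).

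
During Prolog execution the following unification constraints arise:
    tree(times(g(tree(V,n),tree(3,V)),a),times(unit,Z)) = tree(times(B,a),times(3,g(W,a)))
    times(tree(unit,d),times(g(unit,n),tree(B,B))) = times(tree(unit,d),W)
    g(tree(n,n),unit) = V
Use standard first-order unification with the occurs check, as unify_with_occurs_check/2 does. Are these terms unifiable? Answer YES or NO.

NO

Decompose tree/2: times(g(tree(V,n),tree(3,V)),a) = times(B,a),  times(unit,Z) = times(3,g(W,a)).
Decompose times/2: g(tree(V,n),tree(3,V)) = B,  a = a.
Bind B := g(tree(V,n),tree(3,V)); substituting into the one remaining equation that mentions B gives: times(tree(unit,d),times(g(unit,n),tree(g(tree(V,n),tree(3,V)),g(tree(V,n),tree(3,V))))) = times(tree(unit,d),W).
Delete trivial equation a = a.
Decompose times/2: unit = 3,  Z = g(W,a).
Clash: constants unit and 3 differ; no unifier exists.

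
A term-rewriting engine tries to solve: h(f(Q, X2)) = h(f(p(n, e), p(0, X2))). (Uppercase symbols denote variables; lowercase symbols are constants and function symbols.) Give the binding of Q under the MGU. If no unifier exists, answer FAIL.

FAIL

Decompose h/1: f(Q, X2) = f(p(n, e), p(0, X2)).
Decompose f/2: Q = p(n, e),  X2 = p(0, X2).
Bind Q := p(n, e); no other remaining equation mentions Q.
Occurs check fails: X2 occurs in p(0, X2); the equation X2 = p(0, X2) has no finite solution.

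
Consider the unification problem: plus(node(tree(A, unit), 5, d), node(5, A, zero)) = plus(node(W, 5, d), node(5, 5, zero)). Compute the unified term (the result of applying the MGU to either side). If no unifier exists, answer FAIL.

plus(node(tree(5, unit), 5, d), node(5, 5, zero))

Decompose plus/2: node(tree(A, unit), 5, d) = node(W, 5, d),  node(5, A, zero) = node(5, 5, zero).
Decompose node/3: tree(A, unit) = W,  5 = 5,  d = d.
Bind W := tree(A, unit); no other remaining equation mentions W.
Delete trivial equation 5 = 5.
Delete trivial equation d = d.
Decompose node/3: 5 = 5,  A = 5,  zero = zero.
Delete trivial equation 5 = 5.
Bind A := 5; no other remaining equation mentions A. Substituting into the earlier binding gives W := tree(5, unit).
Delete trivial equation zero = zero.
Applying the MGU to either side gives plus(node(tree(5, unit), 5, d), node(5, 5, zero)).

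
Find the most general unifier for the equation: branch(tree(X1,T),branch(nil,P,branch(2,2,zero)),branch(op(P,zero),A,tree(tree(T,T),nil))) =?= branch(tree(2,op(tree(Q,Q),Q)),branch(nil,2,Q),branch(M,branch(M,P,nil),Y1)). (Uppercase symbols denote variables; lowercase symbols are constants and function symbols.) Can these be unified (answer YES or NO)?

YES

Decompose branch/3: tree(X1,T) =?= tree(2,op(tree(Q,Q),Q)),  branch(nil,P,branch(2,2,zero)) =?= branch(nil,2,Q),  branch(op(P,zero),A,tree(tree(T,T),nil)) =?= branch(M,branch(M,P,nil),Y1).
Decompose tree/2: X1 =?= 2,  T =?= op(tree(Q,Q),Q).
Bind X1 := 2; no other remaining equation mentions X1.
Bind T := op(tree(Q,Q),Q); substituting into the one remaining equation that mentions T gives: branch(op(P,zero),A,tree(tree(op(tree(Q,Q),Q),op(tree(Q,Q),Q)),nil)) =?= branch(M,branch(M,P,nil),Y1).
Decompose branch/3: nil =?= nil,  P =?= 2,  branch(2,2,zero) =?= Q.
Delete trivial equation nil =?= nil.
Bind P := 2; substituting into the one remaining equation that mentions P gives: branch(op(2,zero),A,tree(tree(op(tree(Q,Q),Q),op(tree(Q,Q),Q)),nil)) =?= branch(M,branch(M,2,nil),Y1).
Bind Q := branch(2,2,zero); substituting into the remaining equation gives: branch(op(2,zero),A,tree(tree(op(tree(branch(2,2,zero),branch(2,2,zero)),branch(2,2,zero)),op(tree(branch(2,2,zero),branch(2,2,zero)),branch(2,2,zero))),nil)) =?= branch(M,branch(M,2,nil),Y1). Substituting into the earlier binding gives T := op(tree(branch(2,2,zero),branch(2,2,zero)),branch(2,2,zero)).
Decompose branch/3: op(2,zero) =?= M,  A =?= branch(M,2,nil),  tree(tree(op(tree(branch(2,2,zero),branch(2,2,zero)),branch(2,2,zero)),op(tree(branch(2,2,zero),branch(2,2,zero)),branch(2,2,zero))),nil) =?= Y1.
Bind M := op(2,zero); substituting into the one remaining equation that mentions M gives: A =?= branch(op(2,zero),2,nil).
Bind A := branch(op(2,zero),2,nil); no other remaining equation mentions A.
Bind Y1 := tree(tree(op(tree(branch(2,2,zero),branch(2,2,zero)),branch(2,2,zero)),op(tree(branch(2,2,zero),branch(2,2,zero)),branch(2,2,zero))),nil).
No equations remain and no clash or occurs-check failure arose, so a unifier exists.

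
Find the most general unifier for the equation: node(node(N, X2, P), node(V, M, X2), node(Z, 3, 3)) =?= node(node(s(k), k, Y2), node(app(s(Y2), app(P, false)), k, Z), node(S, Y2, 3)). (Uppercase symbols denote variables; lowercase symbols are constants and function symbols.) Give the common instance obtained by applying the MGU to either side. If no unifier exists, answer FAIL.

node(node(s(k), k, 3), node(app(s(3), app(3, false)), k, k), node(k, 3, 3))

Decompose node/3: node(N, X2, P) =?= node(s(k), k, Y2),  node(V, M, X2) =?= node(app(s(Y2), app(P, false)), k, Z),  node(Z, 3, 3) =?= node(S, Y2, 3).
Decompose node/3: N =?= s(k),  X2 =?= k,  P =?= Y2.
Bind N := s(k); no other remaining equation mentions N.
Bind X2 := k; substituting into the one remaining equation that mentions X2 gives: node(V, M, k) =?= node(app(s(Y2), app(P, false)), k, Z).
Bind P := Y2; substituting into the one remaining equation that mentions P gives: node(V, M, k) =?= node(app(s(Y2), app(Y2, false)), k, Z).
Decompose node/3: V =?= app(s(Y2), app(Y2, false)),  M =?= k,  k =?= Z.
Bind V := app(s(Y2), app(Y2, false)); no other remaining equation mentions V.
Bind M := k; no other remaining equation mentions M.
Bind Z := k; substituting into the remaining equation gives: node(k, 3, 3) =?= node(S, Y2, 3).
Decompose node/3: k =?= S,  3 =?= Y2,  3 =?= 3.
Bind S := k; no other remaining equation mentions S.
Bind Y2 := 3; no other remaining equation mentions Y2. Substituting into the earlier bindings gives P := 3, V := app(s(3), app(3, false)).
Delete trivial equation 3 =?= 3.
Applying the MGU to either side gives node(node(s(k), k, 3), node(app(s(3), app(3, false)), k, k), node(k, 3, 3)).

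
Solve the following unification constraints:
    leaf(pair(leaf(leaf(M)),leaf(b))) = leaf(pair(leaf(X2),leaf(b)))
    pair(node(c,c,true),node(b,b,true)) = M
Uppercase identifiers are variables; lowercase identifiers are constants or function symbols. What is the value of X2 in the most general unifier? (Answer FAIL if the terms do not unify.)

leaf(pair(node(c,c,true),node(b,b,true)))

Decompose leaf/1: pair(leaf(leaf(M)),leaf(b)) = pair(leaf(X2),leaf(b)).
Decompose pair/2: leaf(leaf(M)) = leaf(X2),  leaf(b) = leaf(b).
Decompose leaf/1: leaf(M) = X2.
Bind X2 := leaf(M); no other remaining equation mentions X2.
Delete trivial equation leaf(b) = leaf(b).
Bind M := pair(node(c,c,true),node(b,b,true)). Substituting into the earlier binding gives X2 := leaf(pair(node(c,c,true),node(b,b,true))).
MGU = { X2 := leaf(pair(node(c,c,true),node(b,b,true))), M := pair(node(c,c,true),node(b,b,true)) }, so X2 := leaf(pair(node(c,c,true),node(b,b,true))).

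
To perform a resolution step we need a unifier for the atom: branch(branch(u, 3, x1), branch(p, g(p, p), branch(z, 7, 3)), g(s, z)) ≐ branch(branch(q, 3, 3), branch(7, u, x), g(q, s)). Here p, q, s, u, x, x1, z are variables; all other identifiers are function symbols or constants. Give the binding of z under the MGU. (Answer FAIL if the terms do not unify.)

g(7, 7)

Decompose branch/3: branch(u, 3, x1) ≐ branch(q, 3, 3),  branch(p, g(p, p), branch(z, 7, 3)) ≐ branch(7, u, x),  g(s, z) ≐ g(q, s).
Decompose branch/3: u ≐ q,  3 ≐ 3,  x1 ≐ 3.
Bind u := q; substituting into the one remaining equation that mentions u gives: branch(p, g(p, p), branch(z, 7, 3)) ≐ branch(7, q, x).
Delete trivial equation 3 ≐ 3.
Bind x1 := 3; no other remaining equation mentions x1.
Decompose branch/3: p ≐ 7,  g(p, p) ≐ q,  branch(z, 7, 3) ≐ x.
Bind p := 7; substituting into the one remaining equation that mentions p gives: g(7, 7) ≐ q.
Bind q := g(7, 7); substituting into the one remaining equation that mentions q gives: g(s, z) ≐ g(g(7, 7), s). Substituting into the earlier binding gives u := g(7, 7).
Bind x := branch(z, 7, 3); no other remaining equation mentions x.
Decompose g/2: s ≐ g(7, 7),  z ≐ s.
Bind s := g(7, 7); substituting into the remaining equation gives: z ≐ g(7, 7).
Bind z := g(7, 7). Substituting into the earlier binding gives x := branch(g(7, 7), 7, 3).
MGU = { u ↦ g(7, 7), x1 ↦ 3, p ↦ 7, q ↦ g(7, 7), x ↦ branch(g(7, 7), 7, 3), s ↦ g(7, 7), z ↦ g(7, 7) }, so z ↦ g(7, 7).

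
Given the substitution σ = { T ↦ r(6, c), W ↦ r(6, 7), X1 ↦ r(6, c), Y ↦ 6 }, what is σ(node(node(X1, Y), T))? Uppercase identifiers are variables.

Replace each occurrence of T with r(6, c).
Replace each occurrence of X1 with r(6, c).
Replace each occurrence of Y with 6.
Result: node(node(r(6, c), 6), r(6, c)).

node(node(r(6, c), 6), r(6, c))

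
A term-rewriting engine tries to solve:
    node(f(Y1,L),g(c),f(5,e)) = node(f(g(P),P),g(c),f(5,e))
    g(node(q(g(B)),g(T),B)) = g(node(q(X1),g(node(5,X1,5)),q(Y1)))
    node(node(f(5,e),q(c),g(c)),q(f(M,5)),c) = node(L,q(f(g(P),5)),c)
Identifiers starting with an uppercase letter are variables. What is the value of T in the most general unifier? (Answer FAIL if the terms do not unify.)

node(5,g(q(g(node(f(5,e),q(c),g(c))))),5)

Decompose node/3: f(Y1,L) = f(g(P),P),  g(c) = g(c),  f(5,e) = f(5,e).
Decompose f/2: Y1 = g(P),  L = P.
Bind Y1 := g(P); substituting into the one remaining equation that mentions Y1 gives: g(node(q(g(B)),g(T),B)) = g(node(q(X1),g(node(5,X1,5)),q(g(P)))).
Bind L := P; substituting into the one remaining equation that mentions L gives: node(node(f(5,e),q(c),g(c)),q(f(M,5)),c) = node(P,q(f(g(P),5)),c).
Delete trivial equation g(c) = g(c).
Delete trivial equation f(5,e) = f(5,e).
Decompose g/1: node(q(g(B)),g(T),B) = node(q(X1),g(node(5,X1,5)),q(g(P))).
Decompose node/3: q(g(B)) = q(X1),  g(T) = g(node(5,X1,5)),  B = q(g(P)).
Decompose q/1: g(B) = X1.
Bind X1 := g(B); substituting into the one remaining equation that mentions X1 gives: g(T) = g(node(5,g(B),5)).
Decompose g/1: T = node(5,g(B),5).
Bind T := node(5,g(B),5); no other remaining equation mentions T.
Bind B := q(g(P)); no other remaining equation mentions B. Substituting into the earlier bindings gives X1 := g(q(g(P))), T := node(5,g(q(g(P))),5).
Decompose node/3: node(f(5,e),q(c),g(c)) = P,  q(f(M,5)) = q(f(g(P),5)),  c = c.
Bind P := node(f(5,e),q(c),g(c)); substituting into the one remaining equation that mentions P gives: q(f(M,5)) = q(f(g(node(f(5,e),q(c),g(c))),5)). Substituting into the earlier bindings gives Y1 := g(node(f(5,e),q(c),g(c))), L := node(f(5,e),q(c),g(c)), X1 := g(q(g(node(f(5,e),q(c),g(c))))), T := node(5,g(q(g(node(f(5,e),q(c),g(c))))),5), B := q(g(node(f(5,e),q(c),g(c)))).
Decompose q/1: f(M,5) = f(g(node(f(5,e),q(c),g(c))),5).
Decompose f/2: M = g(node(f(5,e),q(c),g(c))),  5 = 5.
Bind M := g(node(f(5,e),q(c),g(c))); no other remaining equation mentions M.
Delete trivial equation 5 = 5.
Delete trivial equation c = c.
MGU = { Y1 := g(node(f(5,e),q(c),g(c))), L := node(f(5,e),q(c),g(c)), X1 := g(q(g(node(f(5,e),q(c),g(c))))), T := node(5,g(q(g(node(f(5,e),q(c),g(c))))),5), B := q(g(node(f(5,e),q(c),g(c)))), P := node(f(5,e),q(c),g(c)), M := g(node(f(5,e),q(c),g(c))) }, so T := node(5,g(q(g(node(f(5,e),q(c),g(c))))),5).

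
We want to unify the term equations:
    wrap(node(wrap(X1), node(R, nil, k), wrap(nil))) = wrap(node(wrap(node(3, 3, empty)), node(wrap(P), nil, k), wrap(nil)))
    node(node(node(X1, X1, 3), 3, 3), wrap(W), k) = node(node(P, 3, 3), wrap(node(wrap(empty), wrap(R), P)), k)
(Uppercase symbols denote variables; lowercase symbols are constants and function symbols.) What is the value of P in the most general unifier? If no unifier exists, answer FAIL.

Decompose wrap/1: node(wrap(X1), node(R, nil, k), wrap(nil)) = node(wrap(node(3, 3, empty)), node(wrap(P), nil, k), wrap(nil)).
Decompose node/3: wrap(X1) = wrap(node(3, 3, empty)),  node(R, nil, k) = node(wrap(P), nil, k),  wrap(nil) = wrap(nil).
Decompose wrap/1: X1 = node(3, 3, empty).
Bind X1 := node(3, 3, empty); substituting into the one remaining equation that mentions X1 gives: node(node(node(node(3, 3, empty), node(3, 3, empty), 3), 3, 3), wrap(W), k) = node(node(P, 3, 3), wrap(node(wrap(empty), wrap(R), P)), k).
Decompose node/3: R = wrap(P),  nil = nil,  k = k.
Bind R := wrap(P); substituting into the one remaining equation that mentions R gives: node(node(node(node(3, 3, empty), node(3, 3, empty), 3), 3, 3), wrap(W), k) = node(node(P, 3, 3), wrap(node(wrap(empty), wrap(wrap(P)), P)), k).
Delete trivial equation nil = nil.
Delete trivial equation k = k.
Delete trivial equation wrap(nil) = wrap(nil).
Decompose node/3: node(node(node(3, 3, empty), node(3, 3, empty), 3), 3, 3) = node(P, 3, 3),  wrap(W) = wrap(node(wrap(empty), wrap(wrap(P)), P)),  k = k.
Decompose node/3: node(node(3, 3, empty), node(3, 3, empty), 3) = P,  3 = 3,  3 = 3.
Bind P := node(node(3, 3, empty), node(3, 3, empty), 3); substituting into the one remaining equation that mentions P gives: wrap(W) = wrap(node(wrap(empty), wrap(wrap(node(node(3, 3, empty), node(3, 3, empty), 3))), node(node(3, 3, empty), node(3, 3, empty), 3))). Substituting into the earlier binding gives R := wrap(node(node(3, 3, empty), node(3, 3, empty), 3)).
Delete trivial equation 3 = 3.
Delete trivial equation 3 = 3.
Decompose wrap/1: W = node(wrap(empty), wrap(wrap(node(node(3, 3, empty), node(3, 3, empty), 3))), node(node(3, 3, empty), node(3, 3, empty), 3)).
Bind W := node(wrap(empty), wrap(wrap(node(node(3, 3, empty), node(3, 3, empty), 3))), node(node(3, 3, empty), node(3, 3, empty), 3)); no other remaining equation mentions W.
Delete trivial equation k = k.
MGU = { X1 ↦ node(3, 3, empty), R ↦ wrap(node(node(3, 3, empty), node(3, 3, empty), 3)), P ↦ node(node(3, 3, empty), node(3, 3, empty), 3), W ↦ node(wrap(empty), wrap(wrap(node(node(3, 3, empty), node(3, 3, empty), 3))), node(node(3, 3, empty), node(3, 3, empty), 3)) }, so P ↦ node(node(3, 3, empty), node(3, 3, empty), 3).

node(node(3, 3, empty), node(3, 3, empty), 3)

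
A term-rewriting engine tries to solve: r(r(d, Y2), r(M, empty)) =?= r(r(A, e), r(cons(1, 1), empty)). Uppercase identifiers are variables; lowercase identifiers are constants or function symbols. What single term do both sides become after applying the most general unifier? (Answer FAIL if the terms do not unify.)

Decompose r/2: r(d, Y2) =?= r(A, e),  r(M, empty) =?= r(cons(1, 1), empty).
Decompose r/2: d =?= A,  Y2 =?= e.
Bind A := d; no other remaining equation mentions A.
Bind Y2 := e; no other remaining equation mentions Y2.
Decompose r/2: M =?= cons(1, 1),  empty =?= empty.
Bind M := cons(1, 1); no other remaining equation mentions M.
Delete trivial equation empty =?= empty.
Applying the MGU to either side gives r(r(d, e), r(cons(1, 1), empty)).

r(r(d, e), r(cons(1, 1), empty))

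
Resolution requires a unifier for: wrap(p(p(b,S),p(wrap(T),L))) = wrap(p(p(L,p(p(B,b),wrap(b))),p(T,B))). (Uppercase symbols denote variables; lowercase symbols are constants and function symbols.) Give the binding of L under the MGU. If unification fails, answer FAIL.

FAIL

Decompose wrap/1: p(p(b,S),p(wrap(T),L)) = p(p(L,p(p(B,b),wrap(b))),p(T,B)).
Decompose p/2: p(b,S) = p(L,p(p(B,b),wrap(b))),  p(wrap(T),L) = p(T,B).
Decompose p/2: b = L,  S = p(p(B,b),wrap(b)).
Bind L := b; substituting into the one remaining equation that mentions L gives: p(wrap(T),b) = p(T,B).
Bind S := p(p(B,b),wrap(b)); no other remaining equation mentions S.
Decompose p/2: wrap(T) = T,  b = B.
Occurs check fails: T occurs in wrap(T); the equation T = wrap(T) has no finite solution.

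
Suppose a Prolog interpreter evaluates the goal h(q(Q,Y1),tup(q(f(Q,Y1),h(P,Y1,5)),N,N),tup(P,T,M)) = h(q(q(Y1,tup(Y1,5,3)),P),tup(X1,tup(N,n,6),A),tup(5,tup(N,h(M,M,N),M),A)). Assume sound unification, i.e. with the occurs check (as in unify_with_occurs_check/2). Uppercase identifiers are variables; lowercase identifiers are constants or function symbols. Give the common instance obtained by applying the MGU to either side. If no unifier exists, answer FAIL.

Decompose h/3: q(Q,Y1) = q(q(Y1,tup(Y1,5,3)),P),  tup(q(f(Q,Y1),h(P,Y1,5)),N,N) = tup(X1,tup(N,n,6),A),  tup(P,T,M) = tup(5,tup(N,h(M,M,N),M),A).
Decompose q/2: Q = q(Y1,tup(Y1,5,3)),  Y1 = P.
Bind Q := q(Y1,tup(Y1,5,3)); substituting into the one remaining equation that mentions Q gives: tup(q(f(q(Y1,tup(Y1,5,3)),Y1),h(P,Y1,5)),N,N) = tup(X1,tup(N,n,6),A).
Bind Y1 := P; substituting into the one remaining equation that mentions Y1 gives: tup(q(f(q(P,tup(P,5,3)),P),h(P,P,5)),N,N) = tup(X1,tup(N,n,6),A). Substituting into the earlier binding gives Q := q(P,tup(P,5,3)).
Decompose tup/3: q(f(q(P,tup(P,5,3)),P),h(P,P,5)) = X1,  N = tup(N,n,6),  N = A.
Bind X1 := q(f(q(P,tup(P,5,3)),P),h(P,P,5)); no other remaining equation mentions X1.
Occurs check fails: N occurs in tup(N,n,6); the equation N = tup(N,n,6) has no finite solution.

FAIL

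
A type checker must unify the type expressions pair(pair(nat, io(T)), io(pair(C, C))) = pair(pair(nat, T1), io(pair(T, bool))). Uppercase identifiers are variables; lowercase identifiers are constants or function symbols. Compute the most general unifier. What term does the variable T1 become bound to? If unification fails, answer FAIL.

io(bool)

Decompose pair/2: pair(nat, io(T)) = pair(nat, T1),  io(pair(C, C)) = io(pair(T, bool)).
Decompose pair/2: nat = nat,  io(T) = T1.
Delete trivial equation nat = nat.
Bind T1 := io(T); no other remaining equation mentions T1.
Decompose io/1: pair(C, C) = pair(T, bool).
Decompose pair/2: C = T,  C = bool.
Bind C := T; substituting into the remaining equation gives: T = bool.
Bind T := bool. Substituting into the earlier bindings gives T1 := io(bool), C := bool.
MGU = { T1 := io(bool), C := bool, T := bool }, so T1 := io(bool).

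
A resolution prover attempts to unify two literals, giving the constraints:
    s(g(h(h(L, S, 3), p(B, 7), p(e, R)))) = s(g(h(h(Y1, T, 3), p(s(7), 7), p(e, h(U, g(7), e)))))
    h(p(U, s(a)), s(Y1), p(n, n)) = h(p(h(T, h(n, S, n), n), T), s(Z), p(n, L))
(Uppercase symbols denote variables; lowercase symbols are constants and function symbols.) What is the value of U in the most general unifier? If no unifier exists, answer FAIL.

h(s(a), h(n, s(a), n), n)

Decompose s/1: g(h(h(L, S, 3), p(B, 7), p(e, R))) = g(h(h(Y1, T, 3), p(s(7), 7), p(e, h(U, g(7), e)))).
Decompose g/1: h(h(L, S, 3), p(B, 7), p(e, R)) = h(h(Y1, T, 3), p(s(7), 7), p(e, h(U, g(7), e))).
Decompose h/3: h(L, S, 3) = h(Y1, T, 3),  p(B, 7) = p(s(7), 7),  p(e, R) = p(e, h(U, g(7), e)).
Decompose h/3: L = Y1,  S = T,  3 = 3.
Bind L := Y1; substituting into the one remaining equation that mentions L gives: h(p(U, s(a)), s(Y1), p(n, n)) = h(p(h(T, h(n, S, n), n), T), s(Z), p(n, Y1)).
Bind S := T; substituting into the one remaining equation that mentions S gives: h(p(U, s(a)), s(Y1), p(n, n)) = h(p(h(T, h(n, T, n), n), T), s(Z), p(n, Y1)).
Delete trivial equation 3 = 3.
Decompose p/2: B = s(7),  7 = 7.
Bind B := s(7); no other remaining equation mentions B.
Delete trivial equation 7 = 7.
Decompose p/2: e = e,  R = h(U, g(7), e).
Delete trivial equation e = e.
Bind R := h(U, g(7), e); no other remaining equation mentions R.
Decompose h/3: p(U, s(a)) = p(h(T, h(n, T, n), n), T),  s(Y1) = s(Z),  p(n, n) = p(n, Y1).
Decompose p/2: U = h(T, h(n, T, n), n),  s(a) = T.
Bind U := h(T, h(n, T, n), n); no other remaining equation mentions U. Substituting into the earlier binding gives R := h(h(T, h(n, T, n), n), g(7), e).
Bind T := s(a); no other remaining equation mentions T. Substituting into the earlier bindings gives S := s(a), R := h(h(s(a), h(n, s(a), n), n), g(7), e), U := h(s(a), h(n, s(a), n), n).
Decompose s/1: Y1 = Z.
Bind Y1 := Z; substituting into the remaining equation gives: p(n, n) = p(n, Z). Substituting into the earlier binding gives L := Z.
Decompose p/2: n = n,  n = Z.
Delete trivial equation n = n.
Bind Z := n. Substituting into the earlier bindings gives L := n, Y1 := n.
MGU = { L := n, S := s(a), B := s(7), R := h(h(s(a), h(n, s(a), n), n), g(7), e), U := h(s(a), h(n, s(a), n), n), T := s(a), Y1 := n, Z := n }, so U := h(s(a), h(n, s(a), n), n).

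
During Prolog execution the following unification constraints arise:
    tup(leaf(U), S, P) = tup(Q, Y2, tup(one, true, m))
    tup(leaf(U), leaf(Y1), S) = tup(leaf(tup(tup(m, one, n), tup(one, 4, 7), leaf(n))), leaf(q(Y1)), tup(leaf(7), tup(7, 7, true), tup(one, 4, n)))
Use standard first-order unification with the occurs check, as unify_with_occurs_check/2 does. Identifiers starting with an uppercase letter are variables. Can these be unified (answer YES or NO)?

Decompose tup/3: leaf(U) = Q,  S = Y2,  P = tup(one, true, m).
Bind Q := leaf(U); no other remaining equation mentions Q.
Bind S := Y2; substituting into the one remaining equation that mentions S gives: tup(leaf(U), leaf(Y1), Y2) = tup(leaf(tup(tup(m, one, n), tup(one, 4, 7), leaf(n))), leaf(q(Y1)), tup(leaf(7), tup(7, 7, true), tup(one, 4, n))).
Bind P := tup(one, true, m); no other remaining equation mentions P.
Decompose tup/3: leaf(U) = leaf(tup(tup(m, one, n), tup(one, 4, 7), leaf(n))),  leaf(Y1) = leaf(q(Y1)),  Y2 = tup(leaf(7), tup(7, 7, true), tup(one, 4, n)).
Decompose leaf/1: U = tup(tup(m, one, n), tup(one, 4, 7), leaf(n)).
Bind U := tup(tup(m, one, n), tup(one, 4, 7), leaf(n)); no other remaining equation mentions U. Substituting into the earlier binding gives Q := leaf(tup(tup(m, one, n), tup(one, 4, 7), leaf(n))).
Decompose leaf/1: Y1 = q(Y1).
Occurs check fails: Y1 occurs in q(Y1); the equation Y1 = q(Y1) has no finite solution.

NO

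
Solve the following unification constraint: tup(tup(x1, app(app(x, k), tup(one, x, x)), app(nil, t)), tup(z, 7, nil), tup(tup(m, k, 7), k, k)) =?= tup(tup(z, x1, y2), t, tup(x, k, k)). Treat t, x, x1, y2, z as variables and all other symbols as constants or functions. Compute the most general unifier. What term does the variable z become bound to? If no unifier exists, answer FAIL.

app(app(tup(m, k, 7), k), tup(one, tup(m, k, 7), tup(m, k, 7)))

Decompose tup/3: tup(x1, app(app(x, k), tup(one, x, x)), app(nil, t)) =?= tup(z, x1, y2),  tup(z, 7, nil) =?= t,  tup(tup(m, k, 7), k, k) =?= tup(x, k, k).
Decompose tup/3: x1 =?= z,  app(app(x, k), tup(one, x, x)) =?= x1,  app(nil, t) =?= y2.
Bind x1 := z; substituting into the one remaining equation that mentions x1 gives: app(app(x, k), tup(one, x, x)) =?= z.
Bind z := app(app(x, k), tup(one, x, x)); substituting into the one remaining equation that mentions z gives: tup(app(app(x, k), tup(one, x, x)), 7, nil) =?= t. Substituting into the earlier binding gives x1 := app(app(x, k), tup(one, x, x)).
Bind y2 := app(nil, t); no other remaining equation mentions y2.
Bind t := tup(app(app(x, k), tup(one, x, x)), 7, nil); no other remaining equation mentions t. Substituting into the earlier binding gives y2 := app(nil, tup(app(app(x, k), tup(one, x, x)), 7, nil)).
Decompose tup/3: tup(m, k, 7) =?= x,  k =?= k,  k =?= k.
Bind x := tup(m, k, 7); no other remaining equation mentions x. Substituting into the earlier bindings gives x1 := app(app(tup(m, k, 7), k), tup(one, tup(m, k, 7), tup(m, k, 7))), z := app(app(tup(m, k, 7), k), tup(one, tup(m, k, 7), tup(m, k, 7))), y2 := app(nil, tup(app(app(tup(m, k, 7), k), tup(one, tup(m, k, 7), tup(m, k, 7))), 7, nil)), t := tup(app(app(tup(m, k, 7), k), tup(one, tup(m, k, 7), tup(m, k, 7))), 7, nil).
Delete trivial equation k =?= k.
Delete trivial equation k =?= k.
MGU = { x1 := app(app(tup(m, k, 7), k), tup(one, tup(m, k, 7), tup(m, k, 7))), z := app(app(tup(m, k, 7), k), tup(one, tup(m, k, 7), tup(m, k, 7))), y2 := app(nil, tup(app(app(tup(m, k, 7), k), tup(one, tup(m, k, 7), tup(m, k, 7))), 7, nil)), t := tup(app(app(tup(m, k, 7), k), tup(one, tup(m, k, 7), tup(m, k, 7))), 7, nil), x := tup(m, k, 7) }, so z := app(app(tup(m, k, 7), k), tup(one, tup(m, k, 7), tup(m, k, 7))).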